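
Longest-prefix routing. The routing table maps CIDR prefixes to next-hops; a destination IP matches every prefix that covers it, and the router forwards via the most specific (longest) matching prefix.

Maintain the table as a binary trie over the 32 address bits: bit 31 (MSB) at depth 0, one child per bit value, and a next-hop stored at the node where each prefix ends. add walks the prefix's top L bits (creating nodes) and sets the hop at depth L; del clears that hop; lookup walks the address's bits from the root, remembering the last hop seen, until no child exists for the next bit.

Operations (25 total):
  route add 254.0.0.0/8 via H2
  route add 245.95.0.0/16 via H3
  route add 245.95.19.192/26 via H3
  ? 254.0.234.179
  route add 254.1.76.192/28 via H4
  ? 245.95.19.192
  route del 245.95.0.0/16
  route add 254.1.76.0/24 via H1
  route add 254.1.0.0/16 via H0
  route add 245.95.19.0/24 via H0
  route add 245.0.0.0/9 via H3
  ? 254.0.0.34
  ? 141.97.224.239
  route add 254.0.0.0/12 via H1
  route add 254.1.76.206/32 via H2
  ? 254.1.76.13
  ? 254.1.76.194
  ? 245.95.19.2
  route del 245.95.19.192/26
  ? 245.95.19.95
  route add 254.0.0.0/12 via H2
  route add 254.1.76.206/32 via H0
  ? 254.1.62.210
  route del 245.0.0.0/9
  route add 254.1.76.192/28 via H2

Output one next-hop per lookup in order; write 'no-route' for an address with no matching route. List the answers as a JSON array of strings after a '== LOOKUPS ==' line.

Trace:
  add 254.0.0.0/8 -> H2 at depth 8
  add 245.95.0.0/16 -> H3 at depth 16
  add 245.95.19.192/26 -> H3 at depth 26
  ? 254.0.234.179  path d0:-→d1:-→d2:-→d3:-→d4:-→d5:-→d6:-→d7:-→d8:H2  best=H2
  add 254.1.76.192/28 -> H4 at depth 28
  ? 245.95.19.192  path d0:-→d1:-→d2:-→d3:-→d4:-→d5:-→d6:-→d7:-→d8:-→d9:-→d10:-→d11:-→d12:-→d13:-→d14:-→d15:-→d16:H3→d17:-→d18:-→d19:-→d20:-→d21:-→d22:-→d23:-→d24:-→d25:-→d26:H3  best=H3
  - 245.95.0.0/16 clear@16
  add 254.1.76.0/24 -> H1 at depth 24
  add 254.1.0.0/16 -> H0 at depth 16
  add 245.95.19.0/24 -> H0 at depth 24
  add 245.0.0.0/9 -> H3 at depth 9
  ? 254.0.0.34  path d0:-→d1:-→d2:-→d3:-→d4:-→d5:-→d6:-→d7:-→d8:H2→d9:-→d10:-→d11:-→d12:-→d13:-→d14:-→d15:-  best=H2
  ? 141.97.224.239  path d0:-→d1:-  best=no-route
  add 254.0.0.0/12 -> H1 at depth 12
  add 254.1.76.206/32 -> H2 at depth 32
  ? 254.1.76.13  path d0:-→d1:-→d2:-→d3:-→d4:-→d5:-→d6:-→d7:-→d8:H2→d9:-→d10:-→d11:-→d12:H1→d13:-→d14:-→d15:-→d16:H0→d17:-→d18:-→d19:-→d20:-→d21:-→d22:-→d23:-→d24:H1  best=H1
  ? 254.1.76.194  path d0:-→d1:-→d2:-→d3:-→d4:-→d5:-→d6:-→d7:-→d8:H2→d9:-→d10:-→d11:-→d12:H1→d13:-→d14:-→d15:-→d16:H0→d17:-→d18:-→d19:-→d20:-→d21:-→d22:-→d23:-→d24:H1→d25:-→d26:-→d27:-→d28:H4  best=H4
  ? 245.95.19.2  path d0:-→d1:-→d2:-→d3:-→d4:-→d5:-→d6:-→d7:-→d8:-→d9:H3→d10:-→d11:-→d12:-→d13:-→d14:-→d15:-→d16:-→d17:-→d18:-→d19:-→d20:-→d21:-→d22:-→d23:-→d24:H0  best=H0
  - 245.95.19.192/26 clear@26
  ? 245.95.19.95  path d0:-→d1:-→d2:-→d3:-→d4:-→d5:-→d6:-→d7:-→d8:-→d9:H3→d10:-→d11:-→d12:-→d13:-→d14:-→d15:-→d16:-→d17:-→d18:-→d19:-→d20:-→d21:-→d22:-→d23:-→d24:H0  best=H0
  add 254.0.0.0/12 -> H2 at depth 12
  add 254.1.76.206/32 -> H0 at depth 32
  ? 254.1.62.210  path d0:-→d1:-→d2:-→d3:-→d4:-→d5:-→d6:-→d7:-→d8:H2→d9:-→d10:-→d11:-→d12:H2→d13:-→d14:-→d15:-→d16:H0→d17:-  best=H0
  - 245.0.0.0/9 clear@9
  add 254.1.76.192/28 -> H2 at depth 28

== LOOKUPS ==
["H2","H3","H2","no-route","H1","H4","H0","H0","H0"]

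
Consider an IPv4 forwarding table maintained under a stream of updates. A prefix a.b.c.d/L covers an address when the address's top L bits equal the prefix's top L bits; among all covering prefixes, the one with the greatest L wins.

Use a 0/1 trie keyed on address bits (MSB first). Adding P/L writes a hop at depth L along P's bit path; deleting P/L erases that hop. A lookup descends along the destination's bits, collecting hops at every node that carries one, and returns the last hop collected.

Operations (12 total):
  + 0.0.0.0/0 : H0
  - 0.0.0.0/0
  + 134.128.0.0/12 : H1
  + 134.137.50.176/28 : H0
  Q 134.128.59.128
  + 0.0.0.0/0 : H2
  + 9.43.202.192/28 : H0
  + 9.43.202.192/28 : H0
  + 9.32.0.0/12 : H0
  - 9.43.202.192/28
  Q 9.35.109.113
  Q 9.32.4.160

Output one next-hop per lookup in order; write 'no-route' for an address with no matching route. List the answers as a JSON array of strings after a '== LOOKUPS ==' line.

Trace:
  + 0.0.0.0/0 (H0) depth=0
  del 0.0.0.0/0 (clear depth 0)
  + 134.128.0.0/12 (H1) depth=12
  + 134.137.50.176/28 (H0) depth=28
  ? 134.128.59.128  path d0:-→d1:-→d2:-→d3:-→d4:-→d5:-→d6:-→d7:-→d8:-→d9:-→d10:-→d11:-→d12:H1  best=H1
  + 0.0.0.0/0 (H2) depth=0
  + 9.43.202.192/28 (H0) depth=28
  + 9.43.202.192/28 (H0) depth=28
  + 9.32.0.0/12 (H0) depth=12
  del 9.43.202.192/28 (clear depth 28)
  ? 9.35.109.113  path d0:H2→d1:-→d2:-→d3:-→d4:-→d5:-→d6:-→d7:-→d8:-→d9:-→d10:-→d11:-→d12:H0  best=H0
  ? 9.32.4.160  path d0:H2→d1:-→d2:-→d3:-→d4:-→d5:-→d6:-→d7:-→d8:-→d9:-→d10:-→d11:-→d12:H0  best=H0

== LOOKUPS ==
["H1","H0","H0"]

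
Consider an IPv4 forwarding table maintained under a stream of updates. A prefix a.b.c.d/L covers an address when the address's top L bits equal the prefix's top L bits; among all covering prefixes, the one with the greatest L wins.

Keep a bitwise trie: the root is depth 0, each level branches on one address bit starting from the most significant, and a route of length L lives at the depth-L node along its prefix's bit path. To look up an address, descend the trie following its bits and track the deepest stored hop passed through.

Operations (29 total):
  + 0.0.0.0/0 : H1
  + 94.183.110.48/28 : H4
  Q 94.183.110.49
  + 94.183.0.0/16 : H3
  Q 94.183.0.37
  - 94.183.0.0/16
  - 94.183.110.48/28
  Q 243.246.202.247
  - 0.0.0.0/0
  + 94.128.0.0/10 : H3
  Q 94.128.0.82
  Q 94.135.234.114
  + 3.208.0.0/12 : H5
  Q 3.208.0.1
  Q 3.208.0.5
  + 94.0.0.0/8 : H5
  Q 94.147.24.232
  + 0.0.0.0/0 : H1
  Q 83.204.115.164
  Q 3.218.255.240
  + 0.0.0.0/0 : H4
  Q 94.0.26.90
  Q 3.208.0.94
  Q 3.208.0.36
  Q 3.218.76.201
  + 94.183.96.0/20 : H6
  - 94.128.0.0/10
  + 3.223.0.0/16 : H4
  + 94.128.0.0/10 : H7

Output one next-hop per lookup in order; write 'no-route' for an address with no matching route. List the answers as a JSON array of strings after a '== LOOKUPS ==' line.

Apply in order:
  add 0.0.0.0/0 -> H1 at depth 0
  add 94.183.110.48/28 -> H4 at depth 28
  Q 94.183.110.49: descend 0101111010110111011011100011 ; hops seen [H1,H4] ; pick H4
  add 94.183.0.0/16 -> H3 at depth 16
  Q 94.183.0.37: descend 01011110101101110 ; hops seen [H1,H3] ; pick H3
  - 94.183.0.0/16 clear@16
  - 94.183.110.48/28 clear@28
  Q 243.246.202.247: descend ε ; hops seen [H1] ; pick H1
  - 0.0.0.0/0 clear@0
  add 94.128.0.0/10 -> H3 at depth 10
  Q 94.128.0.82: descend 0101111010 ; hops seen [H3] ; pick H3
  Q 94.135.234.114: descend 0101111010 ; hops seen [H3] ; pick H3
  add 3.208.0.0/12 -> H5 at depth 12
  Q 3.208.0.1: descend 000000111101 ; hops seen [H5] ; pick H5
  Q 3.208.0.5: descend 000000111101 ; hops seen [H5] ; pick H5
  add 94.0.0.0/8 -> H5 at depth 8
  Q 94.147.24.232: descend 0101111010 ; hops seen [H5,H3] ; pick H3
  add 0.0.0.0/0 -> H1 at depth 0
  Q 83.204.115.164: descend 0101 ; hops seen [H1] ; pick H1
  Q 3.218.255.240: descend 000000111101 ; hops seen [H1,H5] ; pick H5
  add 0.0.0.0/0 -> H4 at depth 0
  Q 94.0.26.90: descend 01011110 ; hops seen [H4,H5] ; pick H5
  Q 3.208.0.94: descend 000000111101 ; hops seen [H4,H5] ; pick H5
  Q 3.208.0.36: descend 000000111101 ; hops seen [H4,H5] ; pick H5
  Q 3.218.76.201: descend 000000111101 ; hops seen [H4,H5] ; pick H5
  add 94.183.96.0/20 -> H6 at depth 20
  - 94.128.0.0/10 clear@10
  add 3.223.0.0/16 -> H4 at depth 16
  add 94.128.0.0/10 -> H7 at depth 10

== LOOKUPS ==
["H4","H3","H1","H3","H3","H5","H5","H3","H1","H5","H5","H5","H5","H5"]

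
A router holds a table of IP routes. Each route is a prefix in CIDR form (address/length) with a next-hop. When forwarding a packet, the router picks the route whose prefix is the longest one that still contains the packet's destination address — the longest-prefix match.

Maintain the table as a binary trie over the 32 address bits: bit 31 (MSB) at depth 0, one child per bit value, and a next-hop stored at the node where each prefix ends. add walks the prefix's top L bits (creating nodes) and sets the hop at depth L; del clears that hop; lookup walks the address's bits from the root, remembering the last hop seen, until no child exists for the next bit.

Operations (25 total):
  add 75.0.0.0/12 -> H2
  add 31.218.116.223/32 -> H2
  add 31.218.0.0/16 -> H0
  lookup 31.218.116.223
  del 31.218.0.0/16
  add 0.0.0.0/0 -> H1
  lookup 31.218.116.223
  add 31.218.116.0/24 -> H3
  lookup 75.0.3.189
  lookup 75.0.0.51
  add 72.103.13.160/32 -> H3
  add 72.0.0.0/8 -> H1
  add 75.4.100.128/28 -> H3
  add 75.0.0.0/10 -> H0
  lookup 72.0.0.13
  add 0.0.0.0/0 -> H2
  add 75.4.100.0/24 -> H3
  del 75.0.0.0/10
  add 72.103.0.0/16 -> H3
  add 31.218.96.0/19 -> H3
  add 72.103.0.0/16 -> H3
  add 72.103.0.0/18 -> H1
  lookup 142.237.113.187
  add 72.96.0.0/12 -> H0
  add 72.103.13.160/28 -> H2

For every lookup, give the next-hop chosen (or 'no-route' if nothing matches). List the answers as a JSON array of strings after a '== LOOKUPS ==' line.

Trace:
  add 75.0.0.0/12 -> H2 at depth 12
  add 31.218.116.223/32 -> H2 at depth 32
  add 31.218.0.0/16 -> H0 at depth 16
  lookup 31.218.116.223: bits 00011111110110100111010011011111 walk d0:-→d1:-→d2:-→d3:-→d4:-→d5:-→d6:-→d7:-→d8:-→d9:-→d10:-→d11:-→d12:-→d13:-→d14:-→d15:-→d16:H0→d17:-→d18:-→d19:-→d20:-→d21:-→d22:-→d23:-→d24:-→d25:-→d26:-→d27:-→d28:-→d29:-→d30:-→d31:-→d32:H2 -> H2
  del 31.218.0.0/16 (clear depth 16)
  add 0.0.0.0/0 -> H1 at depth 0
  lookup 31.218.116.223: bits 00011111110110100111010011011111 walk d0:H1→d1:-→d2:-→d3:-→d4:-→d5:-→d6:-→d7:-→d8:-→d9:-→d10:-→d11:-→d12:-→d13:-→d14:-→d15:-→d16:-→d17:-→d18:-→d19:-→d20:-→d21:-→d22:-→d23:-→d24:-→d25:-→d26:-→d27:-→d28:-→d29:-→d30:-→d31:-→d32:H2 -> H2
  add 31.218.116.0/24 -> H3 at depth 24
  lookup 75.0.3.189: bits 010010110000 walk d0:H1→d1:-→d2:-→d3:-→d4:-→d5:-→d6:-→d7:-→d8:-→d9:-→d10:-→d11:-→d12:H2 -> H2
  lookup 75.0.0.51: bits 010010110000 walk d0:H1→d1:-→d2:-→d3:-→d4:-→d5:-→d6:-→d7:-→d8:-→d9:-→d10:-→d11:-→d12:H2 -> H2
  add 72.103.13.160/32 -> H3 at depth 32
  add 72.0.0.0/8 -> H1 at depth 8
  add 75.4.100.128/28 -> H3 at depth 28
  add 75.0.0.0/10 -> H0 at depth 10
  lookup 72.0.0.13: bits 010010000 walk d0:H1→d1:-→d2:-→d3:-→d4:-→d5:-→d6:-→d7:-→d8:H1→d9:- -> H1
  add 0.0.0.0/0 -> H2 at depth 0
  add 75.4.100.0/24 -> H3 at depth 24
  del 75.0.0.0/10 (clear depth 10)
  add 72.103.0.0/16 -> H3 at depth 16
  add 31.218.96.0/19 -> H3 at depth 19
  add 72.103.0.0/16 -> H3 at depth 16
  add 72.103.0.0/18 -> H1 at depth 18
  lookup 142.237.113.187: bits ε walk d0:H2 -> H2
  add 72.96.0.0/12 -> H0 at depth 12
  add 72.103.13.160/28 -> H2 at depth 28

== LOOKUPS ==
["H2","H2","H2","H2","H1","H2"]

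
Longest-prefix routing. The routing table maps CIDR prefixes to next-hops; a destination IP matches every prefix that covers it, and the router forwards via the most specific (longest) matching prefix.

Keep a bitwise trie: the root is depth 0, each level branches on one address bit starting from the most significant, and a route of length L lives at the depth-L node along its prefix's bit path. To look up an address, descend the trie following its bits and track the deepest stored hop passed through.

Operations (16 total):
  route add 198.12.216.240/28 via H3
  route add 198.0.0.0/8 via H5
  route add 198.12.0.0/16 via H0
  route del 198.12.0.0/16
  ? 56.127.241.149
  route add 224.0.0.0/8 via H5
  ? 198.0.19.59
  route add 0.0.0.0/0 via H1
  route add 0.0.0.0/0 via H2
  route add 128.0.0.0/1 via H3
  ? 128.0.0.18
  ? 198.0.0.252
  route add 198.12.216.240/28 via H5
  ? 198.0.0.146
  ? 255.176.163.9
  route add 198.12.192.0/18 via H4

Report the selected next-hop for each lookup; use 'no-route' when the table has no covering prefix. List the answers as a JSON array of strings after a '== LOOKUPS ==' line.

Apply in order:
  + 198.12.216.240/28 (H3) depth=28
  + 198.0.0.0/8 (H5) depth=8
  + 198.12.0.0/16 (H0) depth=16
  del 198.12.0.0/16 (clear depth 16)
  ? 56.127.241.149  path d0:-  best=no-route
  + 224.0.0.0/8 (H5) depth=8
  ? 198.0.19.59  path d0:-→d1:-→d2:-→d3:-→d4:-→d5:-→d6:-→d7:-→d8:H5→d9:-→d10:-→d11:-→d12:-  best=H5
  + 0.0.0.0/0 (H1) depth=0
  + 0.0.0.0/0 (H2) depth=0
  + 128.0.0.0/1 (H3) depth=1
  ? 128.0.0.18  path d0:H2→d1:H3  best=H3
  ? 198.0.0.252  path d0:H2→d1:H3→d2:-→d3:-→d4:-→d5:-→d6:-→d7:-→d8:H5→d9:-→d10:-→d11:-→d12:-  best=H5
  + 198.12.216.240/28 (H5) depth=28
  ? 198.0.0.146  path d0:H2→d1:H3→d2:-→d3:-→d4:-→d5:-→d6:-→d7:-→d8:H5→d9:-→d10:-→d11:-→d12:-  best=H5
  ? 255.176.163.9  path d0:H2→d1:H3→d2:-→d3:-  best=H3
  + 198.12.192.0/18 (H4) depth=18

== LOOKUPS ==
["no-route","H5","H3","H5","H5","H3"]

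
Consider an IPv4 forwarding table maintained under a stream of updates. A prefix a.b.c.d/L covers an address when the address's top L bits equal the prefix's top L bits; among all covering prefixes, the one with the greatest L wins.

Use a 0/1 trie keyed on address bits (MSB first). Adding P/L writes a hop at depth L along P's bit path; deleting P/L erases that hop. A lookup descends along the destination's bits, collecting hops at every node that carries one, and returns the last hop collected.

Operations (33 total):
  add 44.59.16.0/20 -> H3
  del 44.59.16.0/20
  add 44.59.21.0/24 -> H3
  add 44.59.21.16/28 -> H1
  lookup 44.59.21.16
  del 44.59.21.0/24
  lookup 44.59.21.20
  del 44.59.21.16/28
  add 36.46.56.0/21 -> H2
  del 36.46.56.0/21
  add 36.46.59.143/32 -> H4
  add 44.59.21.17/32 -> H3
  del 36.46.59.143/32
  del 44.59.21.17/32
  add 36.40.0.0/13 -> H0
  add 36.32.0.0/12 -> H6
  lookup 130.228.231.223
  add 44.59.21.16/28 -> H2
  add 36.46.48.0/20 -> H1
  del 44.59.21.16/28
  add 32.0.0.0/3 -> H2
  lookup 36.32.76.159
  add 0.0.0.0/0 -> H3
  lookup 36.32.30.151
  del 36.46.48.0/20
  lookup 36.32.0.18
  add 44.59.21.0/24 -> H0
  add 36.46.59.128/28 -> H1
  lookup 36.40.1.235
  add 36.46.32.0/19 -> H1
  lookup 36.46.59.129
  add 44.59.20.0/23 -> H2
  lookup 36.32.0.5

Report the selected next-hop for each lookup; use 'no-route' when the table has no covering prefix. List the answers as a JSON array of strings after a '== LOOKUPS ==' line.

Apply in order:
  + 44.59.16.0/20 (H3) depth=20
  - 44.59.16.0/20 clear@20
  + 44.59.21.0/24 (H3) depth=24
  + 44.59.21.16/28 (H1) depth=28
  lookup 44.59.21.16: bits 0010110000111011000101010001 walk d0:-→d1:-→d2:-→d3:-→d4:-→d5:-→d6:-→d7:-→d8:-→d9:-→d10:-→d11:-→d12:-→d13:-→d14:-→d15:-→d16:-→d17:-→d18:-→d19:-→d20:-→d21:-→d22:-→d23:-→d24:H3→d25:-→d26:-→d27:-→d28:H1 -> H1
  - 44.59.21.0/24 clear@24
  lookup 44.59.21.20: bits 0010110000111011000101010001 walk d0:-→d1:-→d2:-→d3:-→d4:-→d5:-→d6:-→d7:-→d8:-→d9:-→d10:-→d11:-→d12:-→d13:-→d14:-→d15:-→d16:-→d17:-→d18:-→d19:-→d20:-→d21:-→d22:-→d23:-→d24:-→d25:-→d26:-→d27:-→d28:H1 -> H1
  - 44.59.21.16/28 clear@28
  + 36.46.56.0/21 (H2) depth=21
  - 36.46.56.0/21 clear@21
  + 36.46.59.143/32 (H4) depth=32
  + 44.59.21.17/32 (H3) depth=32
  - 36.46.59.143/32 clear@32
  - 44.59.21.17/32 clear@32
  + 36.40.0.0/13 (H0) depth=13
  + 36.32.0.0/12 (H6) depth=12
  lookup 130.228.231.223: bits ε walk d0:- -> no-route
  + 44.59.21.16/28 (H2) depth=28
  + 36.46.48.0/20 (H1) depth=20
  - 44.59.21.16/28 clear@28
  + 32.0.0.0/3 (H2) depth=3
  lookup 36.32.76.159: bits 001001000010 walk d0:-→d1:-→d2:-→d3:H2→d4:-→d5:-→d6:-→d7:-→d8:-→d9:-→d10:-→d11:-→d12:H6 -> H6
  + 0.0.0.0/0 (H3) depth=0
  lookup 36.32.30.151: bits 001001000010 walk d0:H3→d1:-→d2:-→d3:H2→d4:-→d5:-→d6:-→d7:-→d8:-→d9:-→d10:-→d11:-→d12:H6 -> H6
  - 36.46.48.0/20 clear@20
  lookup 36.32.0.18: bits 001001000010 walk d0:H3→d1:-→d2:-→d3:H2→d4:-→d5:-→d6:-→d7:-→d8:-→d9:-→d10:-→d11:-→d12:H6 -> H6
  + 44.59.21.0/24 (H0) depth=24
  + 36.46.59.128/28 (H1) depth=28
  lookup 36.40.1.235: bits 0010010000101 walk d0:H3→d1:-→d2:-→d3:H2→d4:-→d5:-→d6:-→d7:-→d8:-→d9:-→d10:-→d11:-→d12:H6→d13:H0 -> H0
  + 36.46.32.0/19 (H1) depth=19
  lookup 36.46.59.129: bits 0010010000101110001110111000 walk d0:H3→d1:-→d2:-→d3:H2→d4:-→d5:-→d6:-→d7:-→d8:-→d9:-→d10:-→d11:-→d12:H6→d13:H0→d14:-→d15:-→d16:-→d17:-→d18:-→d19:H1→d20:-→d21:-→d22:-→d23:-→d24:-→d25:-→d26:-→d27:-→d28:H1 -> H1
  + 44.59.20.0/23 (H2) depth=23
  lookup 36.32.0.5: bits 001001000010 walk d0:H3→d1:-→d2:-→d3:H2→d4:-→d5:-→d6:-→d7:-→d8:-→d9:-→d10:-→d11:-→d12:H6 -> H6

== LOOKUPS ==
["H1","H1","no-route","H6","H6","H6","H0","H1","H6"]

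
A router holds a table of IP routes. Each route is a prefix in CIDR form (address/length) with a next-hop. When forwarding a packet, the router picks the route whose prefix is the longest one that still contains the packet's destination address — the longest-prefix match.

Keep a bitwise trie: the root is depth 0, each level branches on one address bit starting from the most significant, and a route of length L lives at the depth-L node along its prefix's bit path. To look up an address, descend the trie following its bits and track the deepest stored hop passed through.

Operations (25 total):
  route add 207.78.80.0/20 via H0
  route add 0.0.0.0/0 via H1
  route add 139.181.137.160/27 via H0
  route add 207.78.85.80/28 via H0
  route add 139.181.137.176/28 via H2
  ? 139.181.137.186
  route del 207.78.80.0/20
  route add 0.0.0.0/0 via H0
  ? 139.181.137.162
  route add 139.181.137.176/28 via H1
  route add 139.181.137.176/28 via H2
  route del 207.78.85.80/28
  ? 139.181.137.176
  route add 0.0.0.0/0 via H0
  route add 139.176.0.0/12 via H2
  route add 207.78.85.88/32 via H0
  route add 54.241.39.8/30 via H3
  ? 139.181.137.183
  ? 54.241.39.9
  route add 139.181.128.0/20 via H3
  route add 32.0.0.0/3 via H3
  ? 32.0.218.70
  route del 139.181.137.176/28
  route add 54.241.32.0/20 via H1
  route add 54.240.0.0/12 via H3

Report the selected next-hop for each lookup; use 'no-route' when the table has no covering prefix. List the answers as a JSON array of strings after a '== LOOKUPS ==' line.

Process each operation:
  + 207.78.80.0/20 (H0) depth=20
  + 0.0.0.0/0 (H1) depth=0
  + 139.181.137.160/27 (H0) depth=27
  + 207.78.85.80/28 (H0) depth=28
  + 139.181.137.176/28 (H2) depth=28
  ? 139.181.137.186  path d0:H1→d1:-→d2:-→d3:-→d4:-→d5:-→d6:-→d7:-→d8:-→d9:-→d10:-→d11:-→d12:-→d13:-→d14:-→d15:-→d16:-→d17:-→d18:-→d19:-→d20:-→d21:-→d22:-→d23:-→d24:-→d25:-→d26:-→d27:H0→d28:H2  best=H2
  - 207.78.80.0/20 clear@20
  + 0.0.0.0/0 (H0) depth=0
  ? 139.181.137.162  path d0:H0→d1:-→d2:-→d3:-→d4:-→d5:-→d6:-→d7:-→d8:-→d9:-→d10:-→d11:-→d12:-→d13:-→d14:-→d15:-→d16:-→d17:-→d18:-→d19:-→d20:-→d21:-→d22:-→d23:-→d24:-→d25:-→d26:-→d27:H0  best=H0
  + 139.181.137.176/28 (H1) depth=28
  + 139.181.137.176/28 (H2) depth=28
  - 207.78.85.80/28 clear@28
  ? 139.181.137.176  path d0:H0→d1:-→d2:-→d3:-→d4:-→d5:-→d6:-→d7:-→d8:-→d9:-→d10:-→d11:-→d12:-→d13:-→d14:-→d15:-→d16:-→d17:-→d18:-→d19:-→d20:-→d21:-→d22:-→d23:-→d24:-→d25:-→d26:-→d27:H0→d28:H2  best=H2
  + 0.0.0.0/0 (H0) depth=0
  + 139.176.0.0/12 (H2) depth=12
  + 207.78.85.88/32 (H0) depth=32
  + 54.241.39.8/30 (H3) depth=30
  ? 139.181.137.183  path d0:H0→d1:-→d2:-→d3:-→d4:-→d5:-→d6:-→d7:-→d8:-→d9:-→d10:-→d11:-→d12:H2→d13:-→d14:-→d15:-→d16:-→d17:-→d18:-→d19:-→d20:-→d21:-→d22:-→d23:-→d24:-→d25:-→d26:-→d27:H0→d28:H2  best=H2
  ? 54.241.39.9  path d0:H0→d1:-→d2:-→d3:-→d4:-→d5:-→d6:-→d7:-→d8:-→d9:-→d10:-→d11:-→d12:-→d13:-→d14:-→d15:-→d16:-→d17:-→d18:-→d19:-→d20:-→d21:-→d22:-→d23:-→d24:-→d25:-→d26:-→d27:-→d28:-→d29:-→d30:H3  best=H3
  + 139.181.128.0/20 (H3) depth=20
  + 32.0.0.0/3 (H3) depth=3
  ? 32.0.218.70  path d0:H0→d1:-→d2:-→d3:H3  best=H3
  - 139.181.137.176/28 clear@28
  + 54.241.32.0/20 (H1) depth=20
  + 54.240.0.0/12 (H3) depth=12

== LOOKUPS ==
["H2","H0","H2","H2","H3","H3"]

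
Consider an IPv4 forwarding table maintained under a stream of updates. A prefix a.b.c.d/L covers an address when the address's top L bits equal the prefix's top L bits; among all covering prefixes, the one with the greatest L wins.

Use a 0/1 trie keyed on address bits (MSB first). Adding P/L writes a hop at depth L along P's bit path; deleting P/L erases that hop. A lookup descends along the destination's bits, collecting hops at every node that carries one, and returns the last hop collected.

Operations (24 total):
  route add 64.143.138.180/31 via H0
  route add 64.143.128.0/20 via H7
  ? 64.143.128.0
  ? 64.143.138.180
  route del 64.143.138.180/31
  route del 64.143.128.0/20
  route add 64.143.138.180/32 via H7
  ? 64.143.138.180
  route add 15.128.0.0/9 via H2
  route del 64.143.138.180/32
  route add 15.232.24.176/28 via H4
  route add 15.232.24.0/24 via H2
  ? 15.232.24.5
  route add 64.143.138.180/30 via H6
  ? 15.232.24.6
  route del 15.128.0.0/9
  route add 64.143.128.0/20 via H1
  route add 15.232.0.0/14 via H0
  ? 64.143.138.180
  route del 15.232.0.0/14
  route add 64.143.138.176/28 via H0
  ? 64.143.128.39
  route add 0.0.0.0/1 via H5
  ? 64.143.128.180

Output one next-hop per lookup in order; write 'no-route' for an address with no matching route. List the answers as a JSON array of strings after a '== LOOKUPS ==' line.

Apply in order:
  add 64.143.138.180/31 -> H0 at depth 31
  add 64.143.128.0/20 -> H7 at depth 20
  lookup 64.143.128.0: bits 01000000100011111000 walk d0:-→d1:-→d2:-→d3:-→d4:-→d5:-→d6:-→d7:-→d8:-→d9:-→d10:-→d11:-→d12:-→d13:-→d14:-→d15:-→d16:-→d17:-→d18:-→d19:-→d20:H7 -> H7
  lookup 64.143.138.180: bits 0100000010001111100010101011010 walk d0:-→d1:-→d2:-→d3:-→d4:-→d5:-→d6:-→d7:-→d8:-→d9:-→d10:-→d11:-→d12:-→d13:-→d14:-→d15:-→d16:-→d17:-→d18:-→d19:-→d20:H7→d21:-→d22:-→d23:-→d24:-→d25:-→d26:-→d27:-→d28:-→d29:-→d30:-→d31:H0 -> H0
  - 64.143.138.180/31 clear@31
  - 64.143.128.0/20 clear@20
  add 64.143.138.180/32 -> H7 at depth 32
  lookup 64.143.138.180: bits 01000000100011111000101010110100 walk d0:-→d1:-→d2:-→d3:-→d4:-→d5:-→d6:-→d7:-→d8:-→d9:-→d10:-→d11:-→d12:-→d13:-→d14:-→d15:-→d16:-→d17:-→d18:-→d19:-→d20:-→d21:-→d22:-→d23:-→d24:-→d25:-→d26:-→d27:-→d28:-→d29:-→d30:-→d31:-→d32:H7 -> H7
  add 15.128.0.0/9 -> H2 at depth 9
  - 64.143.138.180/32 clear@32
  add 15.232.24.176/28 -> H4 at depth 28
  add 15.232.24.0/24 -> H2 at depth 24
  lookup 15.232.24.5: bits 000011111110100000011000 walk d0:-→d1:-→d2:-→d3:-→d4:-→d5:-→d6:-→d7:-→d8:-→d9:H2→d10:-→d11:-→d12:-→d13:-→d14:-→d15:-→d16:-→d17:-→d18:-→d19:-→d20:-→d21:-→d22:-→d23:-→d24:H2 -> H2
  add 64.143.138.180/30 -> H6 at depth 30
  lookup 15.232.24.6: bits 000011111110100000011000 walk d0:-→d1:-→d2:-→d3:-→d4:-→d5:-→d6:-→d7:-→d8:-→d9:H2→d10:-→d11:-→d12:-→d13:-→d14:-→d15:-→d16:-→d17:-→d18:-→d19:-→d20:-→d21:-→d22:-→d23:-→d24:H2 -> H2
  - 15.128.0.0/9 clear@9
  add 64.143.128.0/20 -> H1 at depth 20
  add 15.232.0.0/14 -> H0 at depth 14
  lookup 64.143.138.180: bits 01000000100011111000101010110100 walk d0:-→d1:-→d2:-→d3:-→d4:-→d5:-→d6:-→d7:-→d8:-→d9:-→d10:-→d11:-→d12:-→d13:-→d14:-→d15:-→d16:-→d17:-→d18:-→d19:-→d20:H1→d21:-→d22:-→d23:-→d24:-→d25:-→d26:-→d27:-→d28:-→d29:-→d30:H6→d31:-→d32:- -> H6
  - 15.232.0.0/14 clear@14
  add 64.143.138.176/28 -> H0 at depth 28
  lookup 64.143.128.39: bits 01000000100011111000 walk d0:-→d1:-→d2:-→d3:-→d4:-→d5:-→d6:-→d7:-→d8:-→d9:-→d10:-→d11:-→d12:-→d13:-→d14:-→d15:-→d16:-→d17:-→d18:-→d19:-→d20:H1 -> H1
  add 0.0.0.0/1 -> H5 at depth 1
  lookup 64.143.128.180: bits 01000000100011111000 walk d0:-→d1:H5→d2:-→d3:-→d4:-→d5:-→d6:-→d7:-→d8:-→d9:-→d10:-→d11:-→d12:-→d13:-→d14:-→d15:-→d16:-→d17:-→d18:-→d19:-→d20:H1 -> H1

== LOOKUPS ==
["H7","H0","H7","H2","H2","H6","H1","H1"]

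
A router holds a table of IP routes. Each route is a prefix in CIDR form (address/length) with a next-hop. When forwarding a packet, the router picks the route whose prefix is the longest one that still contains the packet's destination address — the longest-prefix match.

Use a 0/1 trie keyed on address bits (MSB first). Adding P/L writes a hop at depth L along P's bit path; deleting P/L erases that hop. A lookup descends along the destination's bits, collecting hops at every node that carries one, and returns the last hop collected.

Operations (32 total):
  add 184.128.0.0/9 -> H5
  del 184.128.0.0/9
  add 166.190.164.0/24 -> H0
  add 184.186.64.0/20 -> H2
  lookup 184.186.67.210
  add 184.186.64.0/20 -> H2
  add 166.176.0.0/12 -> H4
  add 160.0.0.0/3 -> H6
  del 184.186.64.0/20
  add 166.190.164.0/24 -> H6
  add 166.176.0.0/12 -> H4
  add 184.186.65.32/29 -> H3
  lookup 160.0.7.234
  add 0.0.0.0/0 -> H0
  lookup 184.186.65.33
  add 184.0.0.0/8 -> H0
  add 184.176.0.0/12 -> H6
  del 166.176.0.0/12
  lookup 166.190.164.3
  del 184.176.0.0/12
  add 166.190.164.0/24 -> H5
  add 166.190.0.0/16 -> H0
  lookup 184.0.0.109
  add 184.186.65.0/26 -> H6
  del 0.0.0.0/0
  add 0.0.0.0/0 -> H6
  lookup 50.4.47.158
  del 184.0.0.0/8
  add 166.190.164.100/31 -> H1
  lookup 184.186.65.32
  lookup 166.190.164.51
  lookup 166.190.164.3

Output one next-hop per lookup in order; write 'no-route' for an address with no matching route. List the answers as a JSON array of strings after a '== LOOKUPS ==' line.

Apply in order:
  add 184.128.0.0/9 -> H5 at depth 9
  del 184.128.0.0/9 (clear depth 9)
  add 166.190.164.0/24 -> H0 at depth 24
  add 184.186.64.0/20 -> H2 at depth 20
  ? 184.186.67.210  path d0:-→d1:-→d2:-→d3:-→d4:-→d5:-→d6:-→d7:-→d8:-→d9:-→d10:-→d11:-→d12:-→d13:-→d14:-→d15:-→d16:-→d17:-→d18:-→d19:-→d20:H2  best=H2
  add 184.186.64.0/20 -> H2 at depth 20
  add 166.176.0.0/12 -> H4 at depth 12
  add 160.0.0.0/3 -> H6 at depth 3
  del 184.186.64.0/20 (clear depth 20)
  add 166.190.164.0/24 -> H6 at depth 24
  add 166.176.0.0/12 -> H4 at depth 12
  add 184.186.65.32/29 -> H3 at depth 29
  ? 160.0.7.234  path d0:-→d1:-→d2:-→d3:H6→d4:-→d5:-  best=H6
  add 0.0.0.0/0 -> H0 at depth 0
  ? 184.186.65.33  path d0:H0→d1:-→d2:-→d3:H6→d4:-→d5:-→d6:-→d7:-→d8:-→d9:-→d10:-→d11:-→d12:-→d13:-→d14:-→d15:-→d16:-→d17:-→d18:-→d19:-→d20:-→d21:-→d22:-→d23:-→d24:-→d25:-→d26:-→d27:-→d28:-→d29:H3  best=H3
  add 184.0.0.0/8 -> H0 at depth 8
  add 184.176.0.0/12 -> H6 at depth 12
  del 166.176.0.0/12 (clear depth 12)
  ? 166.190.164.3  path d0:H0→d1:-→d2:-→d3:H6→d4:-→d5:-→d6:-→d7:-→d8:-→d9:-→d10:-→d11:-→d12:-→d13:-→d14:-→d15:-→d16:-→d17:-→d18:-→d19:-→d20:-→d21:-→d22:-→d23:-→d24:H6  best=H6
  del 184.176.0.0/12 (clear depth 12)
  add 166.190.164.0/24 -> H5 at depth 24
  add 166.190.0.0/16 -> H0 at depth 16
  ? 184.0.0.109  path d0:H0→d1:-→d2:-→d3:H6→d4:-→d5:-→d6:-→d7:-→d8:H0  best=H0
  add 184.186.65.0/26 -> H6 at depth 26
  del 0.0.0.0/0 (clear depth 0)
  add 0.0.0.0/0 -> H6 at depth 0
  ? 50.4.47.158  path d0:H6  best=H6
  del 184.0.0.0/8 (clear depth 8)
  add 166.190.164.100/31 -> H1 at depth 31
  ? 184.186.65.32  path d0:H6→d1:-→d2:-→d3:H6→d4:-→d5:-→d6:-→d7:-→d8:-→d9:-→d10:-→d11:-→d12:-→d13:-→d14:-→d15:-→d16:-→d17:-→d18:-→d19:-→d20:-→d21:-→d22:-→d23:-→d24:-→d25:-→d26:H6→d27:-→d28:-→d29:H3  best=H3
  ? 166.190.164.51  path d0:H6→d1:-→d2:-→d3:H6→d4:-→d5:-→d6:-→d7:-→d8:-→d9:-→d10:-→d11:-→d12:-→d13:-→d14:-→d15:-→d16:H0→d17:-→d18:-→d19:-→d20:-→d21:-→d22:-→d23:-→d24:H5→d25:-  best=H5
  ? 166.190.164.3  path d0:H6→d1:-→d2:-→d3:H6→d4:-→d5:-→d6:-→d7:-→d8:-→d9:-→d10:-→d11:-→d12:-→d13:-→d14:-→d15:-→d16:H0→d17:-→d18:-→d19:-→d20:-→d21:-→d22:-→d23:-→d24:H5→d25:-  best=H5

== LOOKUPS ==
["H2","H6","H3","H6","H0","H6","H3","H5","H5"]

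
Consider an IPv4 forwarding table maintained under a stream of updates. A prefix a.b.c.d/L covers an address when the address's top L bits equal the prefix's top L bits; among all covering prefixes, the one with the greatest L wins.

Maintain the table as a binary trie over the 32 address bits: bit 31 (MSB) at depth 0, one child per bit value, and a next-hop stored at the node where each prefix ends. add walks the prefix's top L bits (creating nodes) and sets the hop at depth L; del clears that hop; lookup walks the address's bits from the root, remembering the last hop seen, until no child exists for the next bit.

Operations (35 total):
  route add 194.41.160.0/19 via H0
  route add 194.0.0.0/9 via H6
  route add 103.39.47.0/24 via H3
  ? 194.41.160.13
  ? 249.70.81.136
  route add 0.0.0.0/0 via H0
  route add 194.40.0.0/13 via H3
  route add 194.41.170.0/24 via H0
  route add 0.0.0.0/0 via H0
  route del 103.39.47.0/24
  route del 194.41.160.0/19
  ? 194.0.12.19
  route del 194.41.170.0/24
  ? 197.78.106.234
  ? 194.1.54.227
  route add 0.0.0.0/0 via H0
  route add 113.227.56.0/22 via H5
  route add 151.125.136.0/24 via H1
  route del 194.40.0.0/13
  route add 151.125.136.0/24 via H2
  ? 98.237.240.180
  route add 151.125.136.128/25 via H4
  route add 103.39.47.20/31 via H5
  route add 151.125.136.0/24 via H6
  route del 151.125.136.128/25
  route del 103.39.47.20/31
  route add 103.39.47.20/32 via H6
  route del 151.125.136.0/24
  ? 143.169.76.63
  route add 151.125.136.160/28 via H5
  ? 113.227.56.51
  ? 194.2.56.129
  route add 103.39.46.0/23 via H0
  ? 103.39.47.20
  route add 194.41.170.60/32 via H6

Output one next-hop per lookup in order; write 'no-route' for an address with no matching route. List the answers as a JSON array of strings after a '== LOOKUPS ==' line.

Process each operation:
  + 194.41.160.0/19 (H0) depth=19
  + 194.0.0.0/9 (H6) depth=9
  + 103.39.47.0/24 (H3) depth=24
  lookup 194.41.160.13: bits 1100001000101001101 walk d0:-→d1:-→d2:-→d3:-→d4:-→d5:-→d6:-→d7:-→d8:-→d9:H6→d10:-→d11:-→d12:-→d13:-→d14:-→d15:-→d16:-→d17:-→d18:-→d19:H0 -> H0
  lookup 249.70.81.136: bits 11 walk d0:-→d1:-→d2:- -> no-route
  + 0.0.0.0/0 (H0) depth=0
  + 194.40.0.0/13 (H3) depth=13
  + 194.41.170.0/24 (H0) depth=24
  + 0.0.0.0/0 (H0) depth=0
  del 103.39.47.0/24 (clear depth 24)
  del 194.41.160.0/19 (clear depth 19)
  lookup 194.0.12.19: bits 1100001000 walk d0:H0→d1:-→d2:-→d3:-→d4:-→d5:-→d6:-→d7:-→d8:-→d9:H6→d10:- -> H6
  del 194.41.170.0/24 (clear depth 24)
  lookup 197.78.106.234: bits 11000 walk d0:H0→d1:-→d2:-→d3:-→d4:-→d5:- -> H0
  lookup 194.1.54.227: bits 1100001000 walk d0:H0→d1:-→d2:-→d3:-→d4:-→d5:-→d6:-→d7:-→d8:-→d9:H6→d10:- -> H6
  + 0.0.0.0/0 (H0) depth=0
  + 113.227.56.0/22 (H5) depth=22
  + 151.125.136.0/24 (H1) depth=24
  del 194.40.0.0/13 (clear depth 13)
  + 151.125.136.0/24 (H2) depth=24
  lookup 98.237.240.180: bits 01100 walk d0:H0→d1:-→d2:-→d3:-→d4:-→d5:- -> H0
  + 151.125.136.128/25 (H4) depth=25
  + 103.39.47.20/31 (H5) depth=31
  + 151.125.136.0/24 (H6) depth=24
  del 151.125.136.128/25 (clear depth 25)
  del 103.39.47.20/31 (clear depth 31)
  + 103.39.47.20/32 (H6) depth=32
  del 151.125.136.0/24 (clear depth 24)
  lookup 143.169.76.63: bits 100 walk d0:H0→d1:-→d2:-→d3:- -> H0
  + 151.125.136.160/28 (H5) depth=28
  lookup 113.227.56.51: bits 0111000111100011001110 walk d0:H0→d1:-→d2:-→d3:-→d4:-→d5:-→d6:-→d7:-→d8:-→d9:-→d10:-→d11:-→d12:-→d13:-→d14:-→d15:-→d16:-→d17:-→d18:-→d19:-→d20:-→d21:-→d22:H5 -> H5
  lookup 194.2.56.129: bits 1100001000 walk d0:H0→d1:-→d2:-→d3:-→d4:-→d5:-→d6:-→d7:-→d8:-→d9:H6→d10:- -> H6
  + 103.39.46.0/23 (H0) depth=23
  lookup 103.39.47.20: bits 01100111001001110010111100010100 walk d0:H0→d1:-→d2:-→d3:-→d4:-→d5:-→d6:-→d7:-→d8:-→d9:-→d10:-→d11:-→d12:-→d13:-→d14:-→d15:-→d16:-→d17:-→d18:-→d19:-→d20:-→d21:-→d22:-→d23:H0→d24:-→d25:-→d26:-→d27:-→d28:-→d29:-→d30:-→d31:-→d32:H6 -> H6
  + 194.41.170.60/32 (H6) depth=32

== LOOKUPS ==
["H0","no-route","H6","H0","H6","H0","H0","H5","H6","H6"]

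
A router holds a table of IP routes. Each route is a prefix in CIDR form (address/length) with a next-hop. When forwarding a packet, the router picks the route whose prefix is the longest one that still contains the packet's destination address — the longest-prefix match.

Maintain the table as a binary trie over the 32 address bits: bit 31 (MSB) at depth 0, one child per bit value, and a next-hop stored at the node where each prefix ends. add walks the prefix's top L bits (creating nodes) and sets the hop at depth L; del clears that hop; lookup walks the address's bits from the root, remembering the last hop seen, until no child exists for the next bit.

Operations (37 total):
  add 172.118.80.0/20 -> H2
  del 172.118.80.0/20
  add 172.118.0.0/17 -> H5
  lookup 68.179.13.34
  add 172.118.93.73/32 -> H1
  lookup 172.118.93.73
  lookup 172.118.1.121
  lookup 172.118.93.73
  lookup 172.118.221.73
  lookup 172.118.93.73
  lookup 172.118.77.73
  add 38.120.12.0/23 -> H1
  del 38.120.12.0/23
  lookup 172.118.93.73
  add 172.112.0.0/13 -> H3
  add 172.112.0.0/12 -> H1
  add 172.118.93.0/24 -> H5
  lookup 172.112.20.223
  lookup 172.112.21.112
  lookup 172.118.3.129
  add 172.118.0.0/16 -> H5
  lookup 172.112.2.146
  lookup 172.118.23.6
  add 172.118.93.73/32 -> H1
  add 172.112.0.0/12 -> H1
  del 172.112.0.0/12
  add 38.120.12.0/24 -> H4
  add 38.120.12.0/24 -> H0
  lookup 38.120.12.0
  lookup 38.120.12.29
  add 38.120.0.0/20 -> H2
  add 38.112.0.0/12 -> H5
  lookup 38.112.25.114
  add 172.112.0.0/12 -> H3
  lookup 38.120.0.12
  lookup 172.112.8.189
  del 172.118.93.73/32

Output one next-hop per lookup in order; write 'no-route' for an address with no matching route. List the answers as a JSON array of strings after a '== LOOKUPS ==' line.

Process each operation:
  add 172.118.80.0/20 -> H2 at depth 20
  del 172.118.80.0/20 (clear depth 20)
  add 172.118.0.0/17 -> H5 at depth 17
  ? 68.179.13.34  path d0:-  best=no-route
  add 172.118.93.73/32 -> H1 at depth 32
  ? 172.118.93.73  path d0:-→d1:-→d2:-→d3:-→d4:-→d5:-→d6:-→d7:-→d8:-→d9:-→d10:-→d11:-→d12:-→d13:-→d14:-→d15:-→d16:-→d17:H5→d18:-→d19:-→d20:-→d21:-→d22:-→d23:-→d24:-→d25:-→d26:-→d27:-→d28:-→d29:-→d30:-→d31:-→d32:H1  best=H1
  ? 172.118.1.121  path d0:-→d1:-→d2:-→d3:-→d4:-→d5:-→d6:-→d7:-→d8:-→d9:-→d10:-→d11:-→d12:-→d13:-→d14:-→d15:-→d16:-→d17:H5  best=H5
  ? 172.118.93.73  path d0:-→d1:-→d2:-→d3:-→d4:-→d5:-→d6:-→d7:-→d8:-→d9:-→d10:-→d11:-→d12:-→d13:-→d14:-→d15:-→d16:-→d17:H5→d18:-→d19:-→d20:-→d21:-→d22:-→d23:-→d24:-→d25:-→d26:-→d27:-→d28:-→d29:-→d30:-→d31:-→d32:H1  best=H1
  ? 172.118.221.73  path d0:-→d1:-→d2:-→d3:-→d4:-→d5:-→d6:-→d7:-→d8:-→d9:-→d10:-→d11:-→d12:-→d13:-→d14:-→d15:-→d16:-  best=no-route
  ? 172.118.93.73  path d0:-→d1:-→d2:-→d3:-→d4:-→d5:-→d6:-→d7:-→d8:-→d9:-→d10:-→d11:-→d12:-→d13:-→d14:-→d15:-→d16:-→d17:H5→d18:-→d19:-→d20:-→d21:-→d22:-→d23:-→d24:-→d25:-→d26:-→d27:-→d28:-→d29:-→d30:-→d31:-→d32:H1  best=H1
  ? 172.118.77.73  path d0:-→d1:-→d2:-→d3:-→d4:-→d5:-→d6:-→d7:-→d8:-→d9:-→d10:-→d11:-→d12:-→d13:-→d14:-→d15:-→d16:-→d17:H5→d18:-→d19:-  best=H5
  add 38.120.12.0/23 -> H1 at depth 23
  del 38.120.12.0/23 (clear depth 23)
  ? 172.118.93.73  path d0:-→d1:-→d2:-→d3:-→d4:-→d5:-→d6:-→d7:-→d8:-→d9:-→d10:-→d11:-→d12:-→d13:-→d14:-→d15:-→d16:-→d17:H5→d18:-→d19:-→d20:-→d21:-→d22:-→d23:-→d24:-→d25:-→d26:-→d27:-→d28:-→d29:-→d30:-→d31:-→d32:H1  best=H1
  add 172.112.0.0/13 -> H3 at depth 13
  add 172.112.0.0/12 -> H1 at depth 12
  add 172.118.93.0/24 -> H5 at depth 24
  ? 172.112.20.223  path d0:-→d1:-→d2:-→d3:-→d4:-→d5:-→d6:-→d7:-→d8:-→d9:-→d10:-→d11:-→d12:H1→d13:H3  best=H3
  ? 172.112.21.112  path d0:-→d1:-→d2:-→d3:-→d4:-→d5:-→d6:-→d7:-→d8:-→d9:-→d10:-→d11:-→d12:H1→d13:H3  best=H3
  ? 172.118.3.129  path d0:-→d1:-→d2:-→d3:-→d4:-→d5:-→d6:-→d7:-→d8:-→d9:-→d10:-→d11:-→d12:H1→d13:H3→d14:-→d15:-→d16:-→d17:H5  best=H5
  add 172.118.0.0/16 -> H5 at depth 16
  ? 172.112.2.146  path d0:-→d1:-→d2:-→d3:-→d4:-→d5:-→d6:-→d7:-→d8:-→d9:-→d10:-→d11:-→d12:H1→d13:H3  best=H3
  ? 172.118.23.6  path d0:-→d1:-→d2:-→d3:-→d4:-→d5:-→d6:-→d7:-→d8:-→d9:-→d10:-→d11:-→d12:H1→d13:H3→d14:-→d15:-→d16:H5→d17:H5  best=H5
  add 172.118.93.73/32 -> H1 at depth 32
  add 172.112.0.0/12 -> H1 at depth 12
  del 172.112.0.0/12 (clear depth 12)
  add 38.120.12.0/24 -> H4 at depth 24
  add 38.120.12.0/24 -> H0 at depth 24
  ? 38.120.12.0  path d0:-→d1:-→d2:-→d3:-→d4:-→d5:-→d6:-→d7:-→d8:-→d9:-→d10:-→d11:-→d12:-→d13:-→d14:-→d15:-→d16:-→d17:-→d18:-→d19:-→d20:-→d21:-→d22:-→d23:-→d24:H0  best=H0
  ? 38.120.12.29  path d0:-→d1:-→d2:-→d3:-→d4:-→d5:-→d6:-→d7:-→d8:-→d9:-→d10:-→d11:-→d12:-→d13:-→d14:-→d15:-→d16:-→d17:-→d18:-→d19:-→d20:-→d21:-→d22:-→d23:-→d24:H0  best=H0
  add 38.120.0.0/20 -> H2 at depth 20
  add 38.112.0.0/12 -> H5 at depth 12
  ? 38.112.25.114  path d0:-→d1:-→d2:-→d3:-→d4:-→d5:-→d6:-→d7:-→d8:-→d9:-→d10:-→d11:-→d12:H5  best=H5
  add 172.112.0.0/12 -> H3 at depth 12
  ? 38.120.0.12  path d0:-→d1:-→d2:-→d3:-→d4:-→d5:-→d6:-→d7:-→d8:-→d9:-→d10:-→d11:-→d12:H5→d13:-→d14:-→d15:-→d16:-→d17:-→d18:-→d19:-→d20:H2  best=H2
  ? 172.112.8.189  path d0:-→d1:-→d2:-→d3:-→d4:-→d5:-→d6:-→d7:-→d8:-→d9:-→d10:-→d11:-→d12:H3→d13:H3  best=H3
  del 172.118.93.73/32 (clear depth 32)

== LOOKUPS ==
["no-route","H1","H5","H1","no-route","H1","H5","H1","H3","H3","H5","H3","H5","H0","H0","H5","H2","H3"]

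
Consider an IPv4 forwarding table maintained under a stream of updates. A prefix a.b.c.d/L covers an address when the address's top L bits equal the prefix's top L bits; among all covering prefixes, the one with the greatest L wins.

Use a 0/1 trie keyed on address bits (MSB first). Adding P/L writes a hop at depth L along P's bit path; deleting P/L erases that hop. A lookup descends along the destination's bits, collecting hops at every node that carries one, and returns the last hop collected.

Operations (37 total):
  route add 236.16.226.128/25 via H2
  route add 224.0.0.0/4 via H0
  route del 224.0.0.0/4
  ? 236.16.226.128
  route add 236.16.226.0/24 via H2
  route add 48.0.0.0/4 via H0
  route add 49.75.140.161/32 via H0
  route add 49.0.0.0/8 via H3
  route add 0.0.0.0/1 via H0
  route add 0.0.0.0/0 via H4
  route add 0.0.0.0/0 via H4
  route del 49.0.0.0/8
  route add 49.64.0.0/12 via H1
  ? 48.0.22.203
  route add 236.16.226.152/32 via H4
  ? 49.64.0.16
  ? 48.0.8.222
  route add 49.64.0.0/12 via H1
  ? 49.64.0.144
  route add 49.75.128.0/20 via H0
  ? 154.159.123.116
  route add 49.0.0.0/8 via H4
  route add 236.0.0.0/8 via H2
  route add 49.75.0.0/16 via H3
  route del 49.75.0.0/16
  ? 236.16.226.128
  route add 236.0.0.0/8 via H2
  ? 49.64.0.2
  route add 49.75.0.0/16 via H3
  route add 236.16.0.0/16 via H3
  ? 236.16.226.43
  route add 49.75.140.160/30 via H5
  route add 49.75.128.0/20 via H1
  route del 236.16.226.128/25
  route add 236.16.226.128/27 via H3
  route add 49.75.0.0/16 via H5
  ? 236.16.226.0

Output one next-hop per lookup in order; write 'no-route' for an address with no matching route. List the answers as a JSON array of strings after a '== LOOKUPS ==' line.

Trace:
  + 236.16.226.128/25 (H2) depth=25
  + 224.0.0.0/4 (H0) depth=4
  - 224.0.0.0/4 clear@4
  ? 236.16.226.128  path d0:-→d1:-→d2:-→d3:-→d4:-→d5:-→d6:-→d7:-→d8:-→d9:-→d10:-→d11:-→d12:-→d13:-→d14:-→d15:-→d16:-→d17:-→d18:-→d19:-→d20:-→d21:-→d22:-→d23:-→d24:-→d25:H2  best=H2
  + 236.16.226.0/24 (H2) depth=24
  + 48.0.0.0/4 (H0) depth=4
  + 49.75.140.161/32 (H0) depth=32
  + 49.0.0.0/8 (H3) depth=8
  + 0.0.0.0/1 (H0) depth=1
  + 0.0.0.0/0 (H4) depth=0
  + 0.0.0.0/0 (H4) depth=0
  - 49.0.0.0/8 clear@8
  + 49.64.0.0/12 (H1) depth=12
  ? 48.0.22.203  path d0:H4→d1:H0→d2:-→d3:-→d4:H0→d5:-→d6:-→d7:-  best=H0
  + 236.16.226.152/32 (H4) depth=32
  ? 49.64.0.16  path d0:H4→d1:H0→d2:-→d3:-→d4:H0→d5:-→d6:-→d7:-→d8:-→d9:-→d10:-→d11:-→d12:H1  best=H1
  ? 48.0.8.222  path d0:H4→d1:H0→d2:-→d3:-→d4:H0→d5:-→d6:-→d7:-  best=H0
  + 49.64.0.0/12 (H1) depth=12
  ? 49.64.0.144  path d0:H4→d1:H0→d2:-→d3:-→d4:H0→d5:-→d6:-→d7:-→d8:-→d9:-→d10:-→d11:-→d12:H1  best=H1
  + 49.75.128.0/20 (H0) depth=20
  ? 154.159.123.116  path d0:H4→d1:-  best=H4
  + 49.0.0.0/8 (H4) depth=8
  + 236.0.0.0/8 (H2) depth=8
  + 49.75.0.0/16 (H3) depth=16
  - 49.75.0.0/16 clear@16
  ? 236.16.226.128  path d0:H4→d1:-→d2:-→d3:-→d4:-→d5:-→d6:-→d7:-→d8:H2→d9:-→d10:-→d11:-→d12:-→d13:-→d14:-→d15:-→d16:-→d17:-→d18:-→d19:-→d20:-→d21:-→d22:-→d23:-→d24:H2→d25:H2→d26:-→d27:-  best=H2
  + 236.0.0.0/8 (H2) depth=8
  ? 49.64.0.2  path d0:H4→d1:H0→d2:-→d3:-→d4:H0→d5:-→d6:-→d7:-→d8:H4→d9:-→d10:-→d11:-→d12:H1  best=H1
  + 49.75.0.0/16 (H3) depth=16
  + 236.16.0.0/16 (H3) depth=16
  ? 236.16.226.43  path d0:H4→d1:-→d2:-→d3:-→d4:-→d5:-→d6:-→d7:-→d8:H2→d9:-→d10:-→d11:-→d12:-→d13:-→d14:-→d15:-→d16:H3→d17:-→d18:-→d19:-→d20:-→d21:-→d22:-→d23:-→d24:H2  best=H2
  + 49.75.140.160/30 (H5) depth=30
  + 49.75.128.0/20 (H1) depth=20
  - 236.16.226.128/25 clear@25
  + 236.16.226.128/27 (H3) depth=27
  + 49.75.0.0/16 (H5) depth=16
  ? 236.16.226.0  path d0:H4→d1:-→d2:-→d3:-→d4:-→d5:-→d6:-→d7:-→d8:H2→d9:-→d10:-→d11:-→d12:-→d13:-→d14:-→d15:-→d16:H3→d17:-→d18:-→d19:-→d20:-→d21:-→d22:-→d23:-→d24:H2  best=H2

== LOOKUPS ==
["H2","H0","H1","H0","H1","H4","H2","H1","H2","H2"]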